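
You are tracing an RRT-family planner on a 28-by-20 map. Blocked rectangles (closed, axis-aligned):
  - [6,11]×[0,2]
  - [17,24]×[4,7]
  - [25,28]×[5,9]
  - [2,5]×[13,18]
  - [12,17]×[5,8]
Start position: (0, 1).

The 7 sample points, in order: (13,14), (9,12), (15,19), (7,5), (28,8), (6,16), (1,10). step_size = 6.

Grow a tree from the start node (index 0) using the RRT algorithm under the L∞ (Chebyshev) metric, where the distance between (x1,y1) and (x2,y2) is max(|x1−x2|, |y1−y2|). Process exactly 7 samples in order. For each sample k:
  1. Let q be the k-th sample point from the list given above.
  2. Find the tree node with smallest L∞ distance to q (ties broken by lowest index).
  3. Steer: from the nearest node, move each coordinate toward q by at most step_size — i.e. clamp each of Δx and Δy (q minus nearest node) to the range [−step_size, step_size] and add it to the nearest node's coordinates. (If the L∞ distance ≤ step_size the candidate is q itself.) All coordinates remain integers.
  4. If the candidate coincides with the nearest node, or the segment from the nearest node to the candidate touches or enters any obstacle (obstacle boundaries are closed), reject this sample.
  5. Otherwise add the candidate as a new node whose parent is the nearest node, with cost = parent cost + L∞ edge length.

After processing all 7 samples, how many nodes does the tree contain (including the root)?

Node count: 8

1. q=(13,14) nearest=0 d=13 new=(6,7) → add node 1 parent=0 cost=6
2. q=(9,12) nearest=1 d=5 new=(9,12) → add node 2 parent=1 cost=11
3. q=(15,19) nearest=2 d=7 new=(15,18) → add node 3 parent=2 cost=17
4. q=(7,5) nearest=1 d=2 new=(7,5) → add node 4 parent=1 cost=8
5. q=(28,8) nearest=3 d=13 new=(21,12) → add node 5 parent=3 cost=23
6. q=(6,16) nearest=2 d=4 new=(6,16) → add node 6 parent=2 cost=15
7. q=(1,10) nearest=1 d=5 new=(1,10) → add node 7 parent=1 cost=11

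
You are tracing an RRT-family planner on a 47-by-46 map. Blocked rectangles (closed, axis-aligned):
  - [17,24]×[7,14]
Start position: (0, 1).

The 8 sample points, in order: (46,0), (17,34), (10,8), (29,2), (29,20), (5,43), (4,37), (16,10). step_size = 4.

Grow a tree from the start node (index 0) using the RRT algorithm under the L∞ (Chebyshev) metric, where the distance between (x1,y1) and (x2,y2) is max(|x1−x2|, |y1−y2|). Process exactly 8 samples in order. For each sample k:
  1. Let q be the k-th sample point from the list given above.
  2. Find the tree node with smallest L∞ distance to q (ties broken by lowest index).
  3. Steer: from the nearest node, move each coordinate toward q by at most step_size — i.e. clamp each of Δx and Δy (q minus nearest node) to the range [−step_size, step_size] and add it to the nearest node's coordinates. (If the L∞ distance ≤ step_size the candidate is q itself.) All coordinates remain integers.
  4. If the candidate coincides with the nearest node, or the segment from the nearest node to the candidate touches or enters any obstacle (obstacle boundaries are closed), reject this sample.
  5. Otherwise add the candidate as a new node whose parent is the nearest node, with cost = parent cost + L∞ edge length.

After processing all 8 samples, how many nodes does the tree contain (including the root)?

1. q=(46,0) nearest=0 d=46 new=(4,0) → add node 1 parent=0 cost=4
2. q=(17,34) nearest=0 d=33 new=(4,5) → add node 2 parent=0 cost=4
3. q=(10,8) nearest=2 d=6 new=(8,8) → add node 3 parent=2 cost=8
4. q=(29,2) nearest=3 d=21 new=(12,4) → add node 4 parent=3 cost=12
5. q=(29,20) nearest=4 d=17 new=(16,8) → add node 5 parent=4 cost=16
6. q=(5,43) nearest=3 d=35 new=(5,12) → add node 6 parent=3 cost=12
7. q=(4,37) nearest=6 d=25 new=(4,16) → add node 7 parent=6 cost=16
8. q=(16,10) nearest=5 d=2 new=(16,10) → add node 8 parent=5 cost=18

Node count: 9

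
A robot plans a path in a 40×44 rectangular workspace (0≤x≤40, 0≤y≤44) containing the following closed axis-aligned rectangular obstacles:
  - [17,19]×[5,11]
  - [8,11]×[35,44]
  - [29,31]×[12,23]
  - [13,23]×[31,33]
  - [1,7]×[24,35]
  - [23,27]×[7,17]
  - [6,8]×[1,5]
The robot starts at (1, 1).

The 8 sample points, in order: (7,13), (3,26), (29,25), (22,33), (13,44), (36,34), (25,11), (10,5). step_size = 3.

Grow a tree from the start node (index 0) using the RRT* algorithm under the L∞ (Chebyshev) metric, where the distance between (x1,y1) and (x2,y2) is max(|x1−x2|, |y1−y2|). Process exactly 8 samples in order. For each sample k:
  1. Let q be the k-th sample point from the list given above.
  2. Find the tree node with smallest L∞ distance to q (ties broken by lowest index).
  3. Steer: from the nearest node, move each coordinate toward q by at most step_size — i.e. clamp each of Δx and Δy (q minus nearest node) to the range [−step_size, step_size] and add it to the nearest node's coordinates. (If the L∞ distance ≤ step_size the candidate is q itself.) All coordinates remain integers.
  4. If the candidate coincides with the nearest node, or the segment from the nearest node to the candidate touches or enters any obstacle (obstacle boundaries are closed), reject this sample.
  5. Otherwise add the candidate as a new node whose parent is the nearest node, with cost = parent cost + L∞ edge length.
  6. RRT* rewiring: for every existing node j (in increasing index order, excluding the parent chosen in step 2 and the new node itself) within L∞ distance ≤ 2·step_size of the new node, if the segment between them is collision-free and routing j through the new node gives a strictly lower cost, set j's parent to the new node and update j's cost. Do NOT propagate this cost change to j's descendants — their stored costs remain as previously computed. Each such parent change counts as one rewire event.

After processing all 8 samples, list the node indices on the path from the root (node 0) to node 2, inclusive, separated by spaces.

Path: 0 1 2

1. q=(7,13) nearest=0 d=12 new=(4,4) → add node 1 parent=0 cost=3
2. q=(3,26) nearest=1 d=22 new=(3,7) → add node 2 parent=1 cost=6
3. q=(29,25) nearest=1 d=25 new=(7,7) → add node 3 parent=1 cost=6
4. q=(22,33) nearest=2 d=26 new=(6,10) → add node 4 parent=2 cost=9
5. q=(13,44) nearest=4 d=34 new=(9,13) → add node 5 parent=4 cost=12
6. q=(36,34) nearest=5 d=27 new=(12,16) → add node 6 parent=5 cost=15
7. q=(25,11) nearest=6 d=13 new=(15,13) → add node 7 parent=6 cost=18
8. q=(10,5) nearest=3 d=3 new=(10,5) → add node 8 parent=3 cost=9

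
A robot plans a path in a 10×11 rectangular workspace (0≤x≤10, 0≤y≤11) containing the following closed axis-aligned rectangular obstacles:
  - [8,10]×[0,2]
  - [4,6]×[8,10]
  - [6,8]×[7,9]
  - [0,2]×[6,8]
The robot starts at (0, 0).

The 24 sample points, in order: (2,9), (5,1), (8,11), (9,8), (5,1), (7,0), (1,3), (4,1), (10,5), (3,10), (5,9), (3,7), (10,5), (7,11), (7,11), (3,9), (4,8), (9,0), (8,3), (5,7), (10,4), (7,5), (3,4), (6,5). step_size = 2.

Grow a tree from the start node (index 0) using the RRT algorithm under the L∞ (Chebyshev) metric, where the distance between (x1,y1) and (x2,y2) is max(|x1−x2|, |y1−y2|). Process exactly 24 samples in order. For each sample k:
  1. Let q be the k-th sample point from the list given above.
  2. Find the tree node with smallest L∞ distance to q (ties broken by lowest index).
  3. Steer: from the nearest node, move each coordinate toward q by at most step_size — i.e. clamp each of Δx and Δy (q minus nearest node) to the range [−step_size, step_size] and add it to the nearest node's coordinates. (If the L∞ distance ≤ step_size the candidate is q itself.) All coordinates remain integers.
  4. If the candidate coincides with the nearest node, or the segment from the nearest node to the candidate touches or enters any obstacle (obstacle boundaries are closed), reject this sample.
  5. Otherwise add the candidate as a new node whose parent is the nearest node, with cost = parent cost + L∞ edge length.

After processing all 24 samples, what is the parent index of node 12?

Parent of node 12: 4

1. q=(2,9) nearest=0 d=9 new=(2,2) → add node 1 parent=0 cost=2
2. q=(5,1) nearest=1 d=3 new=(4,1) → add node 2 parent=1 cost=4
3. q=(8,11) nearest=1 d=9 new=(4,4) → add node 3 parent=1 cost=4
4. q=(9,8) nearest=3 d=5 new=(6,6) → add node 4 parent=3 cost=6
5. q=(5,1) nearest=2 d=1 new=(5,1) → add node 5 parent=2 cost=5
6. q=(7,0) nearest=5 d=2 new=(7,0) → add node 6 parent=5 cost=7
7. q=(1,3) nearest=1 d=1 new=(1,3) → add node 7 parent=1 cost=3
8. q=(4,1) nearest=2 d=0 → coincident, reject
9. q=(10,5) nearest=4 d=4 new=(8,5) → add node 8 parent=4 cost=8
10. q=(3,10) nearest=4 d=4 new=(4,8) → blocked by [4,6]×[8,10], reject
11. q=(5,9) nearest=4 d=3 new=(5,8) → blocked by [4,6]×[8,10], reject
12. q=(3,7) nearest=3 d=3 new=(3,6) → add node 9 parent=3 cost=6
13. q=(10,5) nearest=8 d=2 new=(10,5) → add node 10 parent=8 cost=10
14. q=(7,11) nearest=4 d=5 new=(7,8) → blocked by [6,8]×[7,9], reject
15. q=(7,11) nearest=4 d=5 new=(7,8) → blocked by [6,8]×[7,9], reject
16. q=(3,9) nearest=4 d=3 new=(4,8) → blocked by [4,6]×[8,10], reject
17. q=(4,8) nearest=4 d=2 new=(4,8) → blocked by [4,6]×[8,10], reject
18. q=(9,0) nearest=6 d=2 new=(9,0) → blocked by [8,10]×[0,2], reject
19. q=(8,3) nearest=8 d=2 new=(8,3) → add node 11 parent=8 cost=10
20. q=(5,7) nearest=4 d=1 new=(5,7) → add node 12 parent=4 cost=7
21. q=(10,4) nearest=10 d=1 new=(10,4) → add node 13 parent=10 cost=11
22. q=(7,5) nearest=4 d=1 new=(7,5) → add node 14 parent=4 cost=7
23. q=(3,4) nearest=3 d=1 new=(3,4) → add node 15 parent=3 cost=5
24. q=(6,5) nearest=4 d=1 new=(6,5) → add node 16 parent=4 cost=7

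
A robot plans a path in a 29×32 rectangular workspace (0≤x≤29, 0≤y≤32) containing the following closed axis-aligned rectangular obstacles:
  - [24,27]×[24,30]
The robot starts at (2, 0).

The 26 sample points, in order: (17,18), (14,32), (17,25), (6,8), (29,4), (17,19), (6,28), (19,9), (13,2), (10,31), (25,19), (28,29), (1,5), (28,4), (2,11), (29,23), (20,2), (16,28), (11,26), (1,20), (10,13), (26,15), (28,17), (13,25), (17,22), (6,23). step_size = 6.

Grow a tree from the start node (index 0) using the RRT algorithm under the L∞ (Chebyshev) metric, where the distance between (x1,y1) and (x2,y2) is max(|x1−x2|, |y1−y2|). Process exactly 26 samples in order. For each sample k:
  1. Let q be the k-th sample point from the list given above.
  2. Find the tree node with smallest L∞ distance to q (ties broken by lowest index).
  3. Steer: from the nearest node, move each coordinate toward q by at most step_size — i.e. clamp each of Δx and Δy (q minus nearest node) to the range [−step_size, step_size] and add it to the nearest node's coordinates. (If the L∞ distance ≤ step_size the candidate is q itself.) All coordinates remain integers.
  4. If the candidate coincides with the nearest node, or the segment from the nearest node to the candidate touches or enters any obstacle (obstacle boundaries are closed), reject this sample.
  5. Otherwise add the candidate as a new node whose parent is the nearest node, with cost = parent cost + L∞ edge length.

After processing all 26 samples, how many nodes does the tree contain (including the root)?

1. q=(17,18) nearest=0 d=18 new=(8,6) → add node 1 parent=0 cost=6
2. q=(14,32) nearest=1 d=26 new=(14,12) → add node 2 parent=1 cost=12
3. q=(17,25) nearest=2 d=13 new=(17,18) → add node 3 parent=2 cost=18
4. q=(6,8) nearest=1 d=2 new=(6,8) → add node 4 parent=1 cost=8
5. q=(29,4) nearest=3 d=14 new=(23,12) → add node 5 parent=3 cost=24
6. q=(17,19) nearest=3 d=1 new=(17,19) → add node 6 parent=3 cost=19
7. q=(6,28) nearest=3 d=11 new=(11,24) → add node 7 parent=3 cost=24
8. q=(19,9) nearest=5 d=4 new=(19,9) → add node 8 parent=5 cost=28
9. q=(13,2) nearest=1 d=5 new=(13,2) → add node 9 parent=1 cost=11
10. q=(10,31) nearest=7 d=7 new=(10,30) → add node 10 parent=7 cost=30
11. q=(25,19) nearest=5 d=7 new=(25,18) → add node 11 parent=5 cost=30
12. q=(28,29) nearest=3 d=11 new=(23,24) → add node 12 parent=3 cost=24
13. q=(1,5) nearest=0 d=5 new=(1,5) → add node 13 parent=0 cost=5
14. q=(28,4) nearest=5 d=8 new=(28,6) → add node 14 parent=5 cost=30
15. q=(2,11) nearest=4 d=4 new=(2,11) → add node 15 parent=4 cost=12
16. q=(29,23) nearest=11 d=5 new=(29,23) → add node 16 parent=11 cost=35
17. q=(20,2) nearest=8 d=7 new=(20,3) → add node 17 parent=8 cost=34
18. q=(16,28) nearest=7 d=5 new=(16,28) → add node 18 parent=7 cost=29
19. q=(11,26) nearest=7 d=2 new=(11,26) → add node 19 parent=7 cost=26
20. q=(1,20) nearest=15 d=9 new=(1,17) → add node 20 parent=15 cost=18
21. q=(10,13) nearest=2 d=4 new=(10,13) → add node 21 parent=2 cost=16
22. q=(26,15) nearest=5 d=3 new=(26,15) → add node 22 parent=5 cost=27
23. q=(28,17) nearest=22 d=2 new=(28,17) → add node 23 parent=22 cost=29
24. q=(13,25) nearest=7 d=2 new=(13,25) → add node 24 parent=7 cost=26
25. q=(17,22) nearest=6 d=3 new=(17,22) → add node 25 parent=6 cost=22
26. q=(6,23) nearest=7 d=5 new=(6,23) → add node 26 parent=7 cost=29

Node count: 27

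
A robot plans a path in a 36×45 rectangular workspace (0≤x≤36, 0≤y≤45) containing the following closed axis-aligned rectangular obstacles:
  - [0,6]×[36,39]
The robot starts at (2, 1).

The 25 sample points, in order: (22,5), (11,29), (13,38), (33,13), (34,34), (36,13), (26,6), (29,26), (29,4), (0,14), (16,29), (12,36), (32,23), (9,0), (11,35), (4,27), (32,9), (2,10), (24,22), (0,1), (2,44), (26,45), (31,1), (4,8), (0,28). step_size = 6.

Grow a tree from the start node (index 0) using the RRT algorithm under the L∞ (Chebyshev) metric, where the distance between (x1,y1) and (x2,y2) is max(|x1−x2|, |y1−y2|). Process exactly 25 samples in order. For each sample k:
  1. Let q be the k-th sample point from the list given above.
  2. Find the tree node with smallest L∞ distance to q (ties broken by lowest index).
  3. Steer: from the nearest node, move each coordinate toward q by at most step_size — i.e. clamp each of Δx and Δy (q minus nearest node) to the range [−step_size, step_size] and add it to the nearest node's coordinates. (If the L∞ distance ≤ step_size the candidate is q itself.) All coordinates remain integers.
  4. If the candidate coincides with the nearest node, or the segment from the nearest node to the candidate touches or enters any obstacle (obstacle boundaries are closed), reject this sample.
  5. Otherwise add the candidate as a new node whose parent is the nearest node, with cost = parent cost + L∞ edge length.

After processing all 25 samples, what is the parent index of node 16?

1. q=(22,5) nearest=0 d=20 new=(8,5) → add node 1 parent=0 cost=6
2. q=(11,29) nearest=1 d=24 new=(11,11) → add node 2 parent=1 cost=12
3. q=(13,38) nearest=2 d=27 new=(13,17) → add node 3 parent=2 cost=18
4. q=(33,13) nearest=3 d=20 new=(19,13) → add node 4 parent=3 cost=24
5. q=(34,34) nearest=3 d=21 new=(19,23) → add node 5 parent=3 cost=24
6. q=(36,13) nearest=4 d=17 new=(25,13) → add node 6 parent=4 cost=30
7. q=(26,6) nearest=4 d=7 new=(25,7) → add node 7 parent=4 cost=30
8. q=(29,26) nearest=5 d=10 new=(25,26) → add node 8 parent=5 cost=30
9. q=(29,4) nearest=7 d=4 new=(29,4) → add node 9 parent=7 cost=34
10. q=(0,14) nearest=1 d=9 new=(2,11) → add node 10 parent=1 cost=12
11. q=(16,29) nearest=5 d=6 new=(16,29) → add node 11 parent=5 cost=30
12. q=(12,36) nearest=11 d=7 new=(12,35) → add node 12 parent=11 cost=36
13. q=(32,23) nearest=8 d=7 new=(31,23) → add node 13 parent=8 cost=36
14. q=(9,0) nearest=1 d=5 new=(9,0) → add node 14 parent=1 cost=11
15. q=(11,35) nearest=12 d=1 new=(11,35) → add node 15 parent=12 cost=37
16. q=(4,27) nearest=12 d=8 new=(6,29) → add node 16 parent=12 cost=42
17. q=(32,9) nearest=9 d=5 new=(32,9) → add node 17 parent=9 cost=39
18. q=(2,10) nearest=10 d=1 new=(2,10) → add node 18 parent=10 cost=13
19. q=(24,22) nearest=8 d=4 new=(24,22) → add node 19 parent=8 cost=34
20. q=(0,1) nearest=0 d=2 new=(0,1) → add node 20 parent=0 cost=2
21. q=(2,44) nearest=15 d=9 new=(5,41) → add node 21 parent=15 cost=43
22. q=(26,45) nearest=12 d=14 new=(18,41) → add node 22 parent=12 cost=42
23. q=(31,1) nearest=9 d=3 new=(31,1) → add node 23 parent=9 cost=37
24. q=(4,8) nearest=18 d=2 new=(4,8) → add node 24 parent=18 cost=15
25. q=(0,28) nearest=16 d=6 new=(0,28) → add node 25 parent=16 cost=48

Parent of node 16: 12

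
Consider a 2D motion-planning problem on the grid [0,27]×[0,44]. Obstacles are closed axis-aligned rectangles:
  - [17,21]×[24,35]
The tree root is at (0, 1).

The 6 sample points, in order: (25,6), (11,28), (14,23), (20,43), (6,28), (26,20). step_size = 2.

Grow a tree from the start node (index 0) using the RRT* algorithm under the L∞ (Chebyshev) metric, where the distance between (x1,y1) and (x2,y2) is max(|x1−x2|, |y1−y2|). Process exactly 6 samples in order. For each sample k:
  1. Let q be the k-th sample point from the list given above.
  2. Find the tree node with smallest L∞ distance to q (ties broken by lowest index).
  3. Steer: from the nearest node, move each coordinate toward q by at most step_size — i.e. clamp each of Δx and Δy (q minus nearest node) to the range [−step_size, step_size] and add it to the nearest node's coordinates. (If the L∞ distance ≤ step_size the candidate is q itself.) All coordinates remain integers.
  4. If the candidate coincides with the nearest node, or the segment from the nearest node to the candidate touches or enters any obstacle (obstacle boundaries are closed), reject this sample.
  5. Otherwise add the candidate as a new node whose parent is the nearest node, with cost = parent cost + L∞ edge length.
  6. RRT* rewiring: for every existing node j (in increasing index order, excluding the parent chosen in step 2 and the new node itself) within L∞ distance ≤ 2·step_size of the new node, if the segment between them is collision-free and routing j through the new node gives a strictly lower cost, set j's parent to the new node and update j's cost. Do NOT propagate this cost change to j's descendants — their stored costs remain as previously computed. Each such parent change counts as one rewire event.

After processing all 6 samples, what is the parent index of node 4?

Parent of node 4: 3

1. q=(25,6) nearest=0 d=25 new=(2,3) → add node 1 parent=0 cost=2
2. q=(11,28) nearest=1 d=25 new=(4,5) → add node 2 parent=1 cost=4
3. q=(14,23) nearest=2 d=18 new=(6,7) → add node 3 parent=2 cost=6
4. q=(20,43) nearest=3 d=36 new=(8,9) → add node 4 parent=3 cost=8
5. q=(6,28) nearest=4 d=19 new=(6,11) → add node 5 parent=4 cost=10
6. q=(26,20) nearest=4 d=18 new=(10,11) → add node 6 parent=4 cost=10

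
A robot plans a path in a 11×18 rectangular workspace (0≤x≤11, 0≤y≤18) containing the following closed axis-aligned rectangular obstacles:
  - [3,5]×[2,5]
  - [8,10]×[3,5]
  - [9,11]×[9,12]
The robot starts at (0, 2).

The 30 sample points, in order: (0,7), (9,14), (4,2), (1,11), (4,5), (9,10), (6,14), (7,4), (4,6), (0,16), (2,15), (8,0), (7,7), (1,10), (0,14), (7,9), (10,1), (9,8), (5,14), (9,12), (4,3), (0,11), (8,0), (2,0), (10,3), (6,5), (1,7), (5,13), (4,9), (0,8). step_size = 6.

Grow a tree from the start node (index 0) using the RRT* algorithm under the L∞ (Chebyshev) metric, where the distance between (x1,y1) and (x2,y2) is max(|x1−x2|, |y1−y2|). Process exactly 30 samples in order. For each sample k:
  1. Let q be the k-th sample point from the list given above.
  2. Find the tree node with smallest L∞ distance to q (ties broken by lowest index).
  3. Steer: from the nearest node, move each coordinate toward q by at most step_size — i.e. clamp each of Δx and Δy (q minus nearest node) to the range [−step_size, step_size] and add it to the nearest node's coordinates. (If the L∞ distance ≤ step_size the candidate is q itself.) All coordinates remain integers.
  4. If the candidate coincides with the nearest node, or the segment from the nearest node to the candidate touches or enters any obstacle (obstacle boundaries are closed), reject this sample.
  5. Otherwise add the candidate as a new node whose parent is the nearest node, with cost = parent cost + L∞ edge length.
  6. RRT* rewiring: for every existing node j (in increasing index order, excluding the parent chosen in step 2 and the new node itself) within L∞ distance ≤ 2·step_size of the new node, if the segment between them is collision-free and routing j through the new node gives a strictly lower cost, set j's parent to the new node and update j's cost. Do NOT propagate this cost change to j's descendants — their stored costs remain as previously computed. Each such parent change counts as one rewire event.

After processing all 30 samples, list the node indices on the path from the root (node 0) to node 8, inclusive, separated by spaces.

1. q=(0,7) nearest=0 d=5 new=(0,7) → add node 1 parent=0 cost=5
2. q=(9,14) nearest=1 d=9 new=(6,13) → add node 2 parent=1 cost=11
3. q=(4,2) nearest=0 d=4 new=(4,2) → blocked by [3,5]×[2,5], reject
4. q=(1,11) nearest=1 d=4 new=(1,11) → add node 3 parent=1 cost=9
5. q=(4,5) nearest=0 d=4 new=(4,5) → blocked by [3,5]×[2,5], reject
6. q=(9,10) nearest=2 d=3 new=(9,10) → blocked by [9,11]×[9,12], reject
7. q=(6,14) nearest=2 d=1 new=(6,14) → add node 4 parent=2 cost=12
8. q=(7,4) nearest=0 d=7 new=(6,4) → blocked by [3,5]×[2,5], reject
9. q=(4,6) nearest=0 d=4 new=(4,6) → blocked by [3,5]×[2,5], reject
10. q=(0,16) nearest=3 d=5 new=(0,16) → add node 5 parent=3 cost=14
11. q=(2,15) nearest=5 d=2 new=(2,15) → add node 6 parent=5 cost=16
12. q=(8,0) nearest=0 d=8 new=(6,0) → add node 7 parent=0 cost=6
13. q=(7,7) nearest=2 d=6 new=(7,7) → add node 8 parent=2 cost=17
14. q=(1,10) nearest=3 d=1 new=(1,10) → add node 9 parent=3 cost=10; rewire 6→9 (15<16); rewire 8→9 (16<17)
15. q=(0,14) nearest=5 d=2 new=(0,14) → add node 10 parent=5 cost=16
16. q=(7,9) nearest=8 d=2 new=(7,9) → add node 11 parent=8 cost=18
17. q=(10,1) nearest=7 d=4 new=(10,1) → add node 12 parent=7 cost=10
18. q=(9,8) nearest=8 d=2 new=(9,8) → add node 13 parent=8 cost=18
19. q=(5,14) nearest=2 d=1 new=(5,14) → add node 14 parent=2 cost=12; rewire 11→14 (17<18)
20. q=(9,12) nearest=2 d=3 new=(9,12) → blocked by [9,11]×[9,12], reject
21. q=(4,3) nearest=7 d=3 new=(4,3) → blocked by [3,5]×[2,5], reject
22. q=(0,11) nearest=3 d=1 new=(0,11) → add node 15 parent=3 cost=10; rewire 6→15 (14<15); rewire 10→15 (13<16)
23. q=(8,0) nearest=7 d=2 new=(8,0) → add node 16 parent=7 cost=8; rewire 8→16 (15<16)
24. q=(2,0) nearest=0 d=2 new=(2,0) → add node 17 parent=0 cost=2
25. q=(10,3) nearest=12 d=2 new=(10,3) → blocked by [8,10]×[3,5], reject
26. q=(6,5) nearest=8 d=2 new=(6,5) → add node 18 parent=8 cost=17
27. q=(1,7) nearest=1 d=1 new=(1,7) → add node 19 parent=1 cost=6; rewire 8→19 (12<15); rewire 9→19 (9<10); rewire 11→19 (12<17); rewire 13→19 (14<18); rewire 18→19 (11<17)
28. q=(5,13) nearest=2 d=1 new=(5,13) → add node 20 parent=2 cost=12
29. q=(4,9) nearest=3 d=3 new=(4,9) → add node 21 parent=3 cost=12
30. q=(0,8) nearest=1 d=1 new=(0,8) → add node 22 parent=1 cost=6; rewire 6→22 (13<14); rewire 9→22 (8<9); rewire 10→22 (12<13); rewire 15→22 (9<10); rewire 20→22 (11<12); rewire 21→22 (10<12)

Path: 0 1 19 8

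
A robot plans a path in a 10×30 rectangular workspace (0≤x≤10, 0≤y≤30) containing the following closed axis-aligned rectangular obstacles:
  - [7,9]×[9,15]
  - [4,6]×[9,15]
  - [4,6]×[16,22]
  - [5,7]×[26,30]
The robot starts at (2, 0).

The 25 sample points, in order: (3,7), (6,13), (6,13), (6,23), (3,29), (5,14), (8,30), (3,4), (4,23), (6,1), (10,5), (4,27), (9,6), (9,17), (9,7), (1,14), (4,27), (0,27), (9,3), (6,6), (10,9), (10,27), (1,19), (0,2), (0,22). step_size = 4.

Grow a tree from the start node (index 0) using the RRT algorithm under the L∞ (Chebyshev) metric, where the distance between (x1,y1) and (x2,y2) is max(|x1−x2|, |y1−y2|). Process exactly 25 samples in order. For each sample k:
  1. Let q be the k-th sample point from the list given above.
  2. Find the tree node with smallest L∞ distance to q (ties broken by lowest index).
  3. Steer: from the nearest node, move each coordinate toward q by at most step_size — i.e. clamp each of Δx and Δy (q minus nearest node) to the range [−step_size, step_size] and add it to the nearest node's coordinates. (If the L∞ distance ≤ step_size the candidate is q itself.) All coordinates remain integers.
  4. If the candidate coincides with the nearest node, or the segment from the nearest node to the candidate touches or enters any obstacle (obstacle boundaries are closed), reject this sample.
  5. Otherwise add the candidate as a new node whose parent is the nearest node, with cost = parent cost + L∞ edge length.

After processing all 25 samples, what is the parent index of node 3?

1. q=(3,7) nearest=0 d=7 new=(3,4) → add node 1 parent=0 cost=4
2. q=(6,13) nearest=1 d=9 new=(6,8) → add node 2 parent=1 cost=8
3. q=(6,13) nearest=2 d=5 new=(6,12) → blocked by [4,6]×[9,15], reject
4. q=(6,23) nearest=2 d=15 new=(6,12) → blocked by [4,6]×[9,15], reject
5. q=(3,29) nearest=2 d=21 new=(3,12) → blocked by [4,6]×[9,15], reject
6. q=(5,14) nearest=2 d=6 new=(5,12) → blocked by [4,6]×[9,15], reject
7. q=(8,30) nearest=2 d=22 new=(8,12) → blocked by [7,9]×[9,15], reject
8. q=(3,4) nearest=1 d=0 → coincident, reject
9. q=(4,23) nearest=2 d=15 new=(4,12) → blocked by [4,6]×[9,15], reject
10. q=(6,1) nearest=1 d=3 new=(6,1) → add node 3 parent=1 cost=7
11. q=(10,5) nearest=2 d=4 new=(10,5) → add node 4 parent=2 cost=12
12. q=(4,27) nearest=2 d=19 new=(4,12) → blocked by [4,6]×[9,15], reject
13. q=(9,6) nearest=4 d=1 new=(9,6) → add node 5 parent=4 cost=13
14. q=(9,17) nearest=2 d=9 new=(9,12) → blocked by [7,9]×[9,15], reject
15. q=(9,7) nearest=5 d=1 new=(9,7) → add node 6 parent=5 cost=14
16. q=(1,14) nearest=2 d=6 new=(2,12) → blocked by [4,6]×[9,15], reject
17. q=(4,27) nearest=2 d=19 new=(4,12) → blocked by [4,6]×[9,15], reject
18. q=(0,27) nearest=2 d=19 new=(2,12) → blocked by [4,6]×[9,15], reject
19. q=(9,3) nearest=4 d=2 new=(9,3) → add node 7 parent=4 cost=14
20. q=(6,6) nearest=2 d=2 new=(6,6) → add node 8 parent=2 cost=10
21. q=(10,9) nearest=6 d=2 new=(10,9) → add node 9 parent=6 cost=16
22. q=(10,27) nearest=9 d=18 new=(10,13) → add node 10 parent=9 cost=20
23. q=(1,19) nearest=10 d=9 new=(6,17) → blocked by [7,9]×[9,15], reject
24. q=(0,2) nearest=0 d=2 new=(0,2) → add node 11 parent=0 cost=2
25. q=(0,22) nearest=10 d=10 new=(6,17) → blocked by [7,9]×[9,15], reject

Parent of node 3: 1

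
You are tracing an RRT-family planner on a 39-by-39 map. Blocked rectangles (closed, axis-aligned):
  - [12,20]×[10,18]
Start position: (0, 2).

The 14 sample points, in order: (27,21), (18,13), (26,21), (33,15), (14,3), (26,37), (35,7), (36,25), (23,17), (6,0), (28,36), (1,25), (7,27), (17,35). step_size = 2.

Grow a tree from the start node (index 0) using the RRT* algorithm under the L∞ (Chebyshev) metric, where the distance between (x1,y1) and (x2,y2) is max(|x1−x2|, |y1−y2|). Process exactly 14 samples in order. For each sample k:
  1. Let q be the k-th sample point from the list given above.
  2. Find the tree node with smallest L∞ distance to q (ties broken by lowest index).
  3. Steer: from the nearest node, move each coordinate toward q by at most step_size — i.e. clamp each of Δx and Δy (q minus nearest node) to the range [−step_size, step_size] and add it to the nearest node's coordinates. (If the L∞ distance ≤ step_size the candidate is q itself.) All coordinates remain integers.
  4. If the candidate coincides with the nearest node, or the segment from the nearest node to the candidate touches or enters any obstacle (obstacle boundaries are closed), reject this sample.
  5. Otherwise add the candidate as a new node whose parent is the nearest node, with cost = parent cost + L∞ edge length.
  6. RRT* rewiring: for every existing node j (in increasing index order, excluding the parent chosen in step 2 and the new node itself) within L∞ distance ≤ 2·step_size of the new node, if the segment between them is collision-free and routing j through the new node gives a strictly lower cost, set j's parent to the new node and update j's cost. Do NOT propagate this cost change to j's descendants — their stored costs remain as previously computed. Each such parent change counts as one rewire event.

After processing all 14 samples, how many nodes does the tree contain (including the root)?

Node count: 13

1. q=(27,21) nearest=0 d=27 new=(2,4) → add node 1 parent=0 cost=2
2. q=(18,13) nearest=1 d=16 new=(4,6) → add node 2 parent=1 cost=4
3. q=(26,21) nearest=2 d=22 new=(6,8) → add node 3 parent=2 cost=6
4. q=(33,15) nearest=3 d=27 new=(8,10) → add node 4 parent=3 cost=8
5. q=(14,3) nearest=4 d=7 new=(10,8) → add node 5 parent=4 cost=10
6. q=(26,37) nearest=4 d=27 new=(10,12) → add node 6 parent=4 cost=10
7. q=(35,7) nearest=5 d=25 new=(12,7) → add node 7 parent=5 cost=12
8. q=(36,25) nearest=7 d=24 new=(14,9) → add node 8 parent=7 cost=14
9. q=(23,17) nearest=8 d=9 new=(16,11) → blocked by [12,20]×[10,18], reject
10. q=(6,0) nearest=1 d=4 new=(4,2) → add node 9 parent=1 cost=4
11. q=(28,36) nearest=6 d=24 new=(12,14) → blocked by [12,20]×[10,18], reject
12. q=(1,25) nearest=6 d=13 new=(8,14) → add node 10 parent=6 cost=12
13. q=(7,27) nearest=10 d=13 new=(7,16) → add node 11 parent=10 cost=14
14. q=(17,35) nearest=11 d=19 new=(9,18) → add node 12 parent=11 cost=16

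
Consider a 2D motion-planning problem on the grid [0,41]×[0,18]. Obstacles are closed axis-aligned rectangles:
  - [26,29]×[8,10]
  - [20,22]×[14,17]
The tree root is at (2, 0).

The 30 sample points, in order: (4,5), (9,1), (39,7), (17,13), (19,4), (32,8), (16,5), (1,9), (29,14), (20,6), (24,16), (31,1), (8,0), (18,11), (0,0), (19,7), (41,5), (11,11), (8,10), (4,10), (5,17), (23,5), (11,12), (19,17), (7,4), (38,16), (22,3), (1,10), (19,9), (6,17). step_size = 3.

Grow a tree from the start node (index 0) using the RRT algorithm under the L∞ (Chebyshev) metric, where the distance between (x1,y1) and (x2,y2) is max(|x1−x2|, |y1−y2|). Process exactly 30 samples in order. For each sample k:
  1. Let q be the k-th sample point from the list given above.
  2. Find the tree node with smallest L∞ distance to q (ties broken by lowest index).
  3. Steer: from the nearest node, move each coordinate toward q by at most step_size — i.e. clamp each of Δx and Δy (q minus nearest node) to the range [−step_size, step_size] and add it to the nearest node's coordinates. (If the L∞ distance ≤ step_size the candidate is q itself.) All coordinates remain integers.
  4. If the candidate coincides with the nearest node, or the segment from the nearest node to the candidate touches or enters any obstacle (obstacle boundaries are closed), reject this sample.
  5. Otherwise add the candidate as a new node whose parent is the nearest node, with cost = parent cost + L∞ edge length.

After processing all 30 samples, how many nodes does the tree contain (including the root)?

Node count: 29

1. q=(4,5) nearest=0 d=5 new=(4,3) → add node 1 parent=0 cost=3
2. q=(9,1) nearest=1 d=5 new=(7,1) → add node 2 parent=1 cost=6
3. q=(39,7) nearest=2 d=32 new=(10,4) → add node 3 parent=2 cost=9
4. q=(17,13) nearest=3 d=9 new=(13,7) → add node 4 parent=3 cost=12
5. q=(19,4) nearest=4 d=6 new=(16,4) → add node 5 parent=4 cost=15
6. q=(32,8) nearest=5 d=16 new=(19,7) → add node 6 parent=5 cost=18
7. q=(16,5) nearest=5 d=1 new=(16,5) → add node 7 parent=5 cost=16
8. q=(1,9) nearest=1 d=6 new=(1,6) → add node 8 parent=1 cost=6
9. q=(29,14) nearest=6 d=10 new=(22,10) → add node 9 parent=6 cost=21
10. q=(20,6) nearest=6 d=1 new=(20,6) → add node 10 parent=6 cost=19
11. q=(24,16) nearest=9 d=6 new=(24,13) → add node 11 parent=9 cost=24
12. q=(31,1) nearest=9 d=9 new=(25,7) → add node 12 parent=9 cost=24
13. q=(8,0) nearest=2 d=1 new=(8,0) → add node 13 parent=2 cost=7
14. q=(18,11) nearest=6 d=4 new=(18,10) → add node 14 parent=6 cost=21
15. q=(0,0) nearest=0 d=2 new=(0,0) → add node 15 parent=0 cost=2
16. q=(19,7) nearest=6 d=0 → coincident, reject
17. q=(41,5) nearest=12 d=16 new=(28,5) → add node 16 parent=12 cost=27
18. q=(11,11) nearest=4 d=4 new=(11,10) → add node 17 parent=4 cost=15
19. q=(8,10) nearest=17 d=3 new=(8,10) → add node 18 parent=17 cost=18
20. q=(4,10) nearest=8 d=4 new=(4,9) → add node 19 parent=8 cost=9
21. q=(5,17) nearest=17 d=7 new=(8,13) → add node 20 parent=17 cost=18
22. q=(23,5) nearest=12 d=2 new=(23,5) → add node 21 parent=12 cost=26
23. q=(11,12) nearest=17 d=2 new=(11,12) → add node 22 parent=17 cost=17
24. q=(19,17) nearest=11 d=5 new=(21,16) → blocked by [20,22]×[14,17], reject
25. q=(7,4) nearest=1 d=3 new=(7,4) → add node 23 parent=1 cost=6
26. q=(38,16) nearest=16 d=11 new=(31,8) → add node 24 parent=16 cost=30
27. q=(22,3) nearest=21 d=2 new=(22,3) → add node 25 parent=21 cost=28
28. q=(1,10) nearest=19 d=3 new=(1,10) → add node 26 parent=19 cost=12
29. q=(19,9) nearest=14 d=1 new=(19,9) → add node 27 parent=14 cost=22
30. q=(6,17) nearest=20 d=4 new=(6,16) → add node 28 parent=20 cost=21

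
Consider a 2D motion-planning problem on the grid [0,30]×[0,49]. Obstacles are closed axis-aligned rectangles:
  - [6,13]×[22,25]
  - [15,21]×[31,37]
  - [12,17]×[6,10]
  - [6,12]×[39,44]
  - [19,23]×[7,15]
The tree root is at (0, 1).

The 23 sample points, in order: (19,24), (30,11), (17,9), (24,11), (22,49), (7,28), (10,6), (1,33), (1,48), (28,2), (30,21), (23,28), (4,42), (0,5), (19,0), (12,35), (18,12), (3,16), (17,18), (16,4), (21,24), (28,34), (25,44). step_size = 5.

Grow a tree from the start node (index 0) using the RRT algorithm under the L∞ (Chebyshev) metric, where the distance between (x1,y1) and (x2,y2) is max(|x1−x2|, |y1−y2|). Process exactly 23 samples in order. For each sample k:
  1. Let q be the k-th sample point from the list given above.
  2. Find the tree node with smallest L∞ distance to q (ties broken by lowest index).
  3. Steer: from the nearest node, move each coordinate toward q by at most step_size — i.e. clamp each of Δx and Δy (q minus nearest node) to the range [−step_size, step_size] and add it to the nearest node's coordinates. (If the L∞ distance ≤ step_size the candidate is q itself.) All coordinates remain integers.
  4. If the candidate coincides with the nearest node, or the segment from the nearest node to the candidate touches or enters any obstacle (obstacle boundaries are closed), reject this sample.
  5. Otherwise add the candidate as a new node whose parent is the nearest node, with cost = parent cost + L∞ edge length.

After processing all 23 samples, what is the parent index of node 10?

Parent of node 10: 3

1. q=(19,24) nearest=0 d=23 new=(5,6) → add node 1 parent=0 cost=5
2. q=(30,11) nearest=1 d=25 new=(10,11) → add node 2 parent=1 cost=10
3. q=(17,9) nearest=2 d=7 new=(15,9) → blocked by [12,17]×[6,10], reject
4. q=(24,11) nearest=2 d=14 new=(15,11) → add node 3 parent=2 cost=15
5. q=(22,49) nearest=2 d=38 new=(15,16) → add node 4 parent=2 cost=15
6. q=(7,28) nearest=4 d=12 new=(10,21) → add node 5 parent=4 cost=20
7. q=(10,6) nearest=1 d=5 new=(10,6) → add node 6 parent=1 cost=10
8. q=(1,33) nearest=5 d=12 new=(5,26) → blocked by [6,13]×[22,25], reject
9. q=(1,48) nearest=5 d=27 new=(5,26) → blocked by [6,13]×[22,25], reject
10. q=(28,2) nearest=3 d=13 new=(20,6) → blocked by [12,17]×[6,10], reject
11. q=(30,21) nearest=3 d=15 new=(20,16) → blocked by [19,23]×[7,15], reject
12. q=(23,28) nearest=4 d=12 new=(20,21) → add node 7 parent=4 cost=20
13. q=(4,42) nearest=5 d=21 new=(5,26) → blocked by [6,13]×[22,25], reject
14. q=(0,5) nearest=0 d=4 new=(0,5) → add node 8 parent=0 cost=4
15. q=(19,0) nearest=6 d=9 new=(15,1) → add node 9 parent=6 cost=15
16. q=(12,35) nearest=5 d=14 new=(12,26) → blocked by [6,13]×[22,25], reject
17. q=(18,12) nearest=3 d=3 new=(18,12) → add node 10 parent=3 cost=18
18. q=(3,16) nearest=2 d=7 new=(5,16) → add node 11 parent=2 cost=15
19. q=(17,18) nearest=4 d=2 new=(17,18) → add node 12 parent=4 cost=17
20. q=(16,4) nearest=9 d=3 new=(16,4) → add node 13 parent=9 cost=18
21. q=(21,24) nearest=7 d=3 new=(21,24) → add node 14 parent=7 cost=23
22. q=(28,34) nearest=14 d=10 new=(26,29) → add node 15 parent=14 cost=28
23. q=(25,44) nearest=15 d=15 new=(25,34) → add node 16 parent=15 cost=33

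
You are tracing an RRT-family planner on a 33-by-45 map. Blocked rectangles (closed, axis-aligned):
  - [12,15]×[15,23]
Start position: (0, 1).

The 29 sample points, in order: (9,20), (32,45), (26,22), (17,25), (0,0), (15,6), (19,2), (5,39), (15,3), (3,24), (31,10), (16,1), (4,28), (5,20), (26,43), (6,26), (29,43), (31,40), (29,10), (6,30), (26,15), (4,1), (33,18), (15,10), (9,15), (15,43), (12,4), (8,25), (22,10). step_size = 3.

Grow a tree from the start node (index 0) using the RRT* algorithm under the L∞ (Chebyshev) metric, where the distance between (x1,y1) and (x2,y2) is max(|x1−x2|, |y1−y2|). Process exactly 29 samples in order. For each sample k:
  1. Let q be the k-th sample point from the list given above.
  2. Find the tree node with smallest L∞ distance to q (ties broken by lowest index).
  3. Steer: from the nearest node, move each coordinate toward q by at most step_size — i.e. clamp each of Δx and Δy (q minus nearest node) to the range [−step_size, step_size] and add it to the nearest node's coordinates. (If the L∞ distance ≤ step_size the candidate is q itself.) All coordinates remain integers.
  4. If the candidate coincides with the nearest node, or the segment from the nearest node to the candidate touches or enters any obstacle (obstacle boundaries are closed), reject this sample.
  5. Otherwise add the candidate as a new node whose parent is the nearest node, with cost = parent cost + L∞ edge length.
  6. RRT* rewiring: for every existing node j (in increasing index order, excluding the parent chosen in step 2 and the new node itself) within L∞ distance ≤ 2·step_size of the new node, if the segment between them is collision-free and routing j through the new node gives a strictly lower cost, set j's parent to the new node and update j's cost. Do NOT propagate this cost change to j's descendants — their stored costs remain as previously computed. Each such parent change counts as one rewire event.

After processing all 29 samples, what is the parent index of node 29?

Parent of node 29: 19

1. q=(9,20) nearest=0 d=19 new=(3,4) → add node 1 parent=0 cost=3
2. q=(32,45) nearest=1 d=41 new=(6,7) → add node 2 parent=1 cost=6
3. q=(26,22) nearest=2 d=20 new=(9,10) → add node 3 parent=2 cost=9
4. q=(17,25) nearest=3 d=15 new=(12,13) → add node 4 parent=3 cost=12
5. q=(0,0) nearest=0 d=1 new=(0,0) → add node 5 parent=0 cost=1
6. q=(15,6) nearest=3 d=6 new=(12,7) → add node 6 parent=3 cost=12
7. q=(19,2) nearest=6 d=7 new=(15,4) → add node 7 parent=6 cost=15
8. q=(5,39) nearest=4 d=26 new=(9,16) → add node 8 parent=4 cost=15
9. q=(15,3) nearest=7 d=1 new=(15,3) → add node 9 parent=7 cost=16
10. q=(3,24) nearest=8 d=8 new=(6,19) → add node 10 parent=8 cost=18
11. q=(31,10) nearest=7 d=16 new=(18,7) → add node 11 parent=7 cost=18
12. q=(16,1) nearest=9 d=2 new=(16,1) → add node 12 parent=9 cost=18
13. q=(4,28) nearest=10 d=9 new=(4,22) → add node 13 parent=10 cost=21
14. q=(5,20) nearest=10 d=1 new=(5,20) → add node 14 parent=10 cost=19
15. q=(26,43) nearest=13 d=22 new=(7,25) → add node 15 parent=13 cost=24
16. q=(6,26) nearest=15 d=1 new=(6,26) → add node 16 parent=15 cost=25
17. q=(29,43) nearest=15 d=22 new=(10,28) → add node 17 parent=15 cost=27
18. q=(31,40) nearest=17 d=21 new=(13,31) → add node 18 parent=17 cost=30
19. q=(29,10) nearest=11 d=11 new=(21,10) → add node 19 parent=11 cost=21
20. q=(6,30) nearest=16 d=4 new=(6,29) → add node 20 parent=16 cost=28
21. q=(26,15) nearest=19 d=5 new=(24,13) → add node 21 parent=19 cost=24
22. q=(4,1) nearest=1 d=3 new=(4,1) → add node 22 parent=1 cost=6
23. q=(33,18) nearest=21 d=9 new=(27,16) → add node 23 parent=21 cost=27
24. q=(15,10) nearest=4 d=3 new=(15,10) → add node 24 parent=4 cost=15
25. q=(9,15) nearest=8 d=1 new=(9,15) → add node 25 parent=8 cost=16
26. q=(15,43) nearest=18 d=12 new=(15,34) → add node 26 parent=18 cost=33
27. q=(12,4) nearest=6 d=3 new=(12,4) → add node 27 parent=6 cost=15
28. q=(8,25) nearest=15 d=1 new=(8,25) → add node 28 parent=15 cost=25
29. q=(22,10) nearest=19 d=1 new=(22,10) → add node 29 parent=19 cost=22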